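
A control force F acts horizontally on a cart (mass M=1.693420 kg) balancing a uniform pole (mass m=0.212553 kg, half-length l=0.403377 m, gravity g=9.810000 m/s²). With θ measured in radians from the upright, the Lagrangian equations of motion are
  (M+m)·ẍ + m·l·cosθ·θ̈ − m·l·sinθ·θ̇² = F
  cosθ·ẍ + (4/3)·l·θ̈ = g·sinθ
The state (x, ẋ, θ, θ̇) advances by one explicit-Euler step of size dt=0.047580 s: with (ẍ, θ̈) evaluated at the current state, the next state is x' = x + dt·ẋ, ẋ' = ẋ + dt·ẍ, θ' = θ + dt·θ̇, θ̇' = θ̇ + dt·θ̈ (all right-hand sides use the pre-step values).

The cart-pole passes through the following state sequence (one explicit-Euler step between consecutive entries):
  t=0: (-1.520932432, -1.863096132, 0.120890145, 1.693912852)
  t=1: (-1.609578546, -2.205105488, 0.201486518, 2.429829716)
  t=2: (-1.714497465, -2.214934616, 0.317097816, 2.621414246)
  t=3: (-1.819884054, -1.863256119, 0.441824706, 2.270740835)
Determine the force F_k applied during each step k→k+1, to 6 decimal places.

F_0 = -12.413534 N
F_1 = -0.156793 N
F_2 = 13.303515 N

step 0→1:
  ẍ = (ẋ'−ẋ)/dt = (-2.205105488−-1.863096132)/0.047580 = -7.188091
  θ̈ = (θ̇'−θ̇)/dt = (2.429829716−1.693912852)/0.047580 = 15.466937
  sinθ=0.120596, cosθ=0.992702
  F = (M+m)·ẍ + m·l·cosθ·θ̈ − m·l·sinθ·θ̇² = -13.700307 + 1.316441 − 0.029668 = -12.413534
step 1→2:
  ẍ = (ẋ'−ẋ)/dt = (-2.214934616−-2.205105488)/0.047580 = -0.206581
  θ̈ = (θ̇'−θ̇)/dt = (2.621414246−2.429829716)/0.047580 = 4.026577
  sinθ=0.200126, cosθ=0.979770
  F = (M+m)·ẍ + m·l·cosθ·θ̈ − m·l·sinθ·θ̇² = -0.393738 + 0.338251 − 0.101306 = -0.156793
step 2→3:
  ẍ = (ẋ'−ẋ)/dt = (-1.863256119−-2.214934616)/0.047580 = 7.391309
  θ̈ = (θ̇'−θ̇)/dt = (2.270740835−2.621414246)/0.047580 = -7.370185
  sinθ=0.311810, cosθ=0.950144
  F = (M+m)·ẍ + m·l·cosθ·θ̈ − m·l·sinθ·θ̇² = 14.087636 + -0.600408 − 0.183713 = 13.303515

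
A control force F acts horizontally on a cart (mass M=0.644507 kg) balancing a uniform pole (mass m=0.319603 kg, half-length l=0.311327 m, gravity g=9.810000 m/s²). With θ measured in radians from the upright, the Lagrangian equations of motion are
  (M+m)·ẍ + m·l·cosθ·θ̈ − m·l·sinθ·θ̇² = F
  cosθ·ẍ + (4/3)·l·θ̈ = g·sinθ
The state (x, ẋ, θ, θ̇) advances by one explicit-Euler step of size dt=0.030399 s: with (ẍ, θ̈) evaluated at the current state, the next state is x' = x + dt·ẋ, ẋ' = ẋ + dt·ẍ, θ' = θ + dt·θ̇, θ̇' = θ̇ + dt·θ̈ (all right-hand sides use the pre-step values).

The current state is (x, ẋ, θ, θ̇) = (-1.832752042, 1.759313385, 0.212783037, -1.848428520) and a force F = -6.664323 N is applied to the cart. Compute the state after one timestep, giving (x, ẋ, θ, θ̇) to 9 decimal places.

sinθ=0.211180985, cosθ=0.977446976
temp = (F + m·l·θ̇²·sinθ)/(M+m) = (-6.664323 + 0.071793937)/0.964110 = -6.837942832
θ̈ = (g·sinθ − cosθ·temp)/(l·(4/3 − m·cos²θ/(M+m))) = 27.663205307
ẍ = temp − m·l·θ̈·cosθ/(M+m) = -9.628537460
Euler: x'=-1.832752042+0.030399·1.759313385=-1.779270674, ẋ'=1.759313385+0.030399·-9.628537460=1.466615475
       θ'=0.212783037+0.030399·-1.848428520=0.156592658, θ̇'=-1.848428520+0.030399·27.663205307=-1.007494742

(-1.779270674, 1.466615475, 0.156592658, -1.007494742)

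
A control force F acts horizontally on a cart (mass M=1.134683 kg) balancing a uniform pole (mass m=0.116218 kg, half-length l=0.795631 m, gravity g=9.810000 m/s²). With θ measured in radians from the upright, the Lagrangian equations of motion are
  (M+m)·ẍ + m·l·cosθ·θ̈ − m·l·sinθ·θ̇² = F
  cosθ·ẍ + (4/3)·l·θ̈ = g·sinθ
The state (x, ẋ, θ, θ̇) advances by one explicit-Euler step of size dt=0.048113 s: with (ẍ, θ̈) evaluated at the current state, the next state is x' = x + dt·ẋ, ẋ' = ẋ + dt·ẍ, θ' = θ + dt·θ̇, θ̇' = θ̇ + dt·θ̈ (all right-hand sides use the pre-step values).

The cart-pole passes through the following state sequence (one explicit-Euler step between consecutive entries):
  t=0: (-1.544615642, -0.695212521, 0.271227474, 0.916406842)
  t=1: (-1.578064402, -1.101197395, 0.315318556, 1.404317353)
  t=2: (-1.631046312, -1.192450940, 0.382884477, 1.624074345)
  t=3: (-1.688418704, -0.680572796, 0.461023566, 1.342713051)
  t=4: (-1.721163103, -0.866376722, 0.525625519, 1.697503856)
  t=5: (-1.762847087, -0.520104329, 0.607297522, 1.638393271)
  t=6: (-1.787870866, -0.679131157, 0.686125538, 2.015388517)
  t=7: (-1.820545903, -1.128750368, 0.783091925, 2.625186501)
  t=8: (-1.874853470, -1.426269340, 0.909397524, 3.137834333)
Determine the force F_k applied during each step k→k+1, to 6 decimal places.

step 0→1:
  ẍ = (ẋ'−ẋ)/dt = (-1.101197395−-0.695212521)/0.048113 = -8.438153
  θ̈ = (θ̇'−θ̇)/dt = (1.404317353−0.916406842)/0.048113 = 10.140929
  sinθ=0.267914, cosθ=0.963443
  F = (M+m)·ẍ + m·l·cosθ·θ̈ − m·l·sinθ·θ̇² = -10.555295 + 0.903418 − 0.020805 = -9.672681
step 1→2:
  ẍ = (ẋ'−ẋ)/dt = (-1.192450940−-1.101197395)/0.048113 = -1.896650
  θ̈ = (θ̇'−θ̇)/dt = (1.624074345−1.404317353)/0.048113 = 4.567518
  sinθ=0.310119, cosθ=0.950698
  F = (M+m)·ẍ + m·l·cosθ·θ̈ − m·l·sinθ·θ̇² = -2.372522 + 0.401521 − 0.056552 = -2.027553
step 2→3:
  ẍ = (ẋ'−ẋ)/dt = (-0.680572796−-1.192450940)/0.048113 = 10.639082
  θ̈ = (θ̇'−θ̇)/dt = (1.342713051−1.624074345)/0.048113 = -5.847927
  sinθ=0.373598, cosθ=0.927591
  F = (M+m)·ẍ + m·l·cosθ·θ̈ − m·l·sinθ·θ̇² = 13.308438 + -0.501584 − 0.091117 = 12.715737
step 3→4:
  ẍ = (ẋ'−ẋ)/dt = (-0.866376722−-0.680572796)/0.048113 = -3.861824
  θ̈ = (θ̇'−θ̇)/dt = (1.697503856−1.342713051)/0.048113 = 7.374115
  sinθ=0.444865, cosθ=0.895598
  F = (M+m)·ẍ + m·l·cosθ·θ̈ − m·l·sinθ·θ̇² = -4.830759 + 0.610672 − 0.074162 = -4.294249
step 4→5:
  ẍ = (ẋ'−ẋ)/dt = (-0.520104329−-0.866376722)/0.048113 = 7.197065
  θ̈ = (θ̇'−θ̇)/dt = (1.638393271−1.697503856)/0.048113 = -1.228578
  sinθ=0.501754, cosθ=0.865010
  F = (M+m)·ẍ + m·l·cosθ·θ̈ − m·l·sinθ·θ̇² = 9.002816 + -0.098267 − 0.133690 = 8.770859
step 5→6:
  ẍ = (ẋ'−ẋ)/dt = (-0.679131157−-0.520104329)/0.048113 = -3.305278
  θ̈ = (θ̇'−θ̇)/dt = (2.015388517−1.638393271)/0.048113 = 7.835621
  sinθ=0.570650, cosθ=0.821193
  F = (M+m)·ẍ + m·l·cosθ·θ̈ − m·l·sinθ·θ̇² = -4.134575 + 0.594982 − 0.141642 = -3.681235
step 6→7:
  ẍ = (ẋ'−ẋ)/dt = (-1.128750368−-0.679131157)/0.048113 = -9.345067
  θ̈ = (θ̇'−θ̇)/dt = (2.625186501−2.015388517)/0.048113 = 12.674287
  sinθ=0.633544, cosθ=0.773706
  F = (M+m)·ẍ + m·l·cosθ·θ̈ − m·l·sinθ·θ̇² = -11.689754 + 0.906744 − 0.237947 = -11.020956
step 7→8:
  ẍ = (ẋ'−ẋ)/dt = (-1.426269340−-1.128750368)/0.048113 = -6.183754
  θ̈ = (θ̇'−θ̇)/dt = (3.137834333−2.625186501)/0.048113 = 10.655079
  sinθ=0.705474, cosθ=0.708736
  F = (M+m)·ẍ + m·l·cosθ·θ̈ − m·l·sinθ·θ̇² = -7.735264 + 0.698274 − 0.449559 = -7.486549

F_0 = -9.672681 N
F_1 = -2.027553 N
F_2 = 12.715737 N
F_3 = -4.294249 N
F_4 = 8.770859 N
F_5 = -3.681235 N
F_6 = -11.020956 N
F_7 = -7.486549 N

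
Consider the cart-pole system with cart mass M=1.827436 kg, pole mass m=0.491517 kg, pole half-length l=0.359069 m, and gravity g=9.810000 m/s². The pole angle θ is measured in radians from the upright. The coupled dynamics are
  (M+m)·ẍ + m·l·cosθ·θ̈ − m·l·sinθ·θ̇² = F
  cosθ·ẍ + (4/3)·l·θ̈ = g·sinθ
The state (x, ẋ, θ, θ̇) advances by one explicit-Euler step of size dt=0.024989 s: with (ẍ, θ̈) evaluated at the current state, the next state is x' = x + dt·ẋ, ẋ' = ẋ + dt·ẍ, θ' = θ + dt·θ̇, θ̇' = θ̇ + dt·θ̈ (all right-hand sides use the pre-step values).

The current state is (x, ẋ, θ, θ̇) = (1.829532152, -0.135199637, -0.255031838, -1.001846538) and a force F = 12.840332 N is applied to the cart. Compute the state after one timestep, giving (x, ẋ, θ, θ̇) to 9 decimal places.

(1.826153648, 0.037976399, -0.280066981, -1.481040416)

sinθ=-0.252276217, cosθ=0.967655264
temp = (F + m·l·θ̇²·sinθ)/(M+m) = (12.840332 + -0.044688437)/2.318953 = 5.517853774
θ̈ = (g·sinθ − cosθ·temp)/(l·(4/3 − m·cos²θ/(M+m))) = -19.176192628
ẍ = temp − m·l·θ̈·cosθ/(M+m) = 6.930090678
Euler: x'=1.829532152+0.024989·-0.135199637=1.826153648, ẋ'=-0.135199637+0.024989·6.930090678=0.037976399
       θ'=-0.255031838+0.024989·-1.001846538=-0.280066981, θ̇'=-1.001846538+0.024989·-19.176192628=-1.481040416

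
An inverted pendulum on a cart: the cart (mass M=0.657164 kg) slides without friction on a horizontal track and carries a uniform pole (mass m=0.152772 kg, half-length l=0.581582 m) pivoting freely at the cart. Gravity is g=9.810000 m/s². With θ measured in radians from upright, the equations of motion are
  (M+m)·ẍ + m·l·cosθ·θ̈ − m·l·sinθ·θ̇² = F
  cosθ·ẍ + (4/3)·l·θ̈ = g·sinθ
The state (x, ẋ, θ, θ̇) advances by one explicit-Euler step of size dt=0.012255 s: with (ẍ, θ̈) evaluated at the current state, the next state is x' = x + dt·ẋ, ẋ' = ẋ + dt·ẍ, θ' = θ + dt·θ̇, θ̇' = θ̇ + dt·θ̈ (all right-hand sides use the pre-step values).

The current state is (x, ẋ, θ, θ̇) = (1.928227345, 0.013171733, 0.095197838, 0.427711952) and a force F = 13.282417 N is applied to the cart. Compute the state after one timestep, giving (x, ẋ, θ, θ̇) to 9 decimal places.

(1.928388765, 0.245069093, 0.100439448, 0.144751250)

sinθ=0.095054113, cosθ=0.995472107
temp = (F + m·l·θ̇²·sinθ)/(M+m) = (13.282417 + 0.001545000)/0.809936 = 16.401248987
θ̈ = (g·sinθ − cosθ·temp)/(l·(4/3 − m·cos²θ/(M+m))) = -23.089408538
ẍ = temp − m·l·θ̈·cosθ/(M+m) = 18.922673216
Euler: x'=1.928227345+0.012255·0.013171733=1.928388765, ẋ'=0.013171733+0.012255·18.922673216=0.245069093
       θ'=0.095197838+0.012255·0.427711952=0.100439448, θ̇'=0.427711952+0.012255·-23.089408538=0.144751250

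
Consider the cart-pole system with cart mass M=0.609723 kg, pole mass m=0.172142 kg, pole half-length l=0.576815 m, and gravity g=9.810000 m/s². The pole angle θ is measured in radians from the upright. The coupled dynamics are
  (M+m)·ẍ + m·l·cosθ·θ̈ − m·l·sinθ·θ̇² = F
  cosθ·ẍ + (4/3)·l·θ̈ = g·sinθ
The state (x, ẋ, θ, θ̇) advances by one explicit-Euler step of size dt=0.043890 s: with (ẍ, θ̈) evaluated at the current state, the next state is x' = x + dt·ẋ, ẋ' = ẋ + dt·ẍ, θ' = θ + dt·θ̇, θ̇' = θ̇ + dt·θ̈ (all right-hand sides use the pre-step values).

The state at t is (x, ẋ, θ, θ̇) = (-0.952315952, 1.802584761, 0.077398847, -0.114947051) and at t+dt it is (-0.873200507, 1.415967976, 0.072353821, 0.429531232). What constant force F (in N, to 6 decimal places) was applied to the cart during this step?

F = -5.659261 N

ẍ = (ẋ'−ẋ)/dt = (1.415967976−1.802584761)/0.043890 = -8.808767
θ̈ = (θ̇'−θ̇)/dt = (0.429531232−-0.114947051)/0.043890 = 12.405520
sinθ=0.077322, cosθ=0.997006
F = (M+m)·ẍ + m·l·cosθ·θ̈ − m·l·sinθ·θ̇² = -6.887267 + 1.228107 − 0.000101 = -5.659261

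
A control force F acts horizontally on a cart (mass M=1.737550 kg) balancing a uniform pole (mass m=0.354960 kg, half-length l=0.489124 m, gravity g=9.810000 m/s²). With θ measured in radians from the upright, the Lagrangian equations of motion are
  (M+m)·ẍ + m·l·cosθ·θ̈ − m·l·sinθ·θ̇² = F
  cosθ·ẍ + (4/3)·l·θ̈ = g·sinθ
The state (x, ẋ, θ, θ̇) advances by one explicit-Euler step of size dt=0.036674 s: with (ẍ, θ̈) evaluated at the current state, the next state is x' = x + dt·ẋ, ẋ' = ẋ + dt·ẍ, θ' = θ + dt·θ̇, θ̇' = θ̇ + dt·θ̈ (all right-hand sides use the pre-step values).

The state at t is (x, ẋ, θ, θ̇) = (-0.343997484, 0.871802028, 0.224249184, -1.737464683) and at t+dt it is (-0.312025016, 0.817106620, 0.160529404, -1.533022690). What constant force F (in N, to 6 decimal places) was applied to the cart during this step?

ẍ = (ẋ'−ẋ)/dt = (0.817106620−0.871802028)/0.036674 = -1.491395
θ̈ = (θ̇'−θ̇)/dt = (-1.533022690−-1.737464683)/0.036674 = 5.574576
sinθ=0.222374, cosθ=0.974961
F = (M+m)·ẍ + m·l·cosθ·θ̈ − m·l·sinθ·θ̇² = -3.120758 + 0.943621 − 0.116551 = -2.293688

F = -2.293688 N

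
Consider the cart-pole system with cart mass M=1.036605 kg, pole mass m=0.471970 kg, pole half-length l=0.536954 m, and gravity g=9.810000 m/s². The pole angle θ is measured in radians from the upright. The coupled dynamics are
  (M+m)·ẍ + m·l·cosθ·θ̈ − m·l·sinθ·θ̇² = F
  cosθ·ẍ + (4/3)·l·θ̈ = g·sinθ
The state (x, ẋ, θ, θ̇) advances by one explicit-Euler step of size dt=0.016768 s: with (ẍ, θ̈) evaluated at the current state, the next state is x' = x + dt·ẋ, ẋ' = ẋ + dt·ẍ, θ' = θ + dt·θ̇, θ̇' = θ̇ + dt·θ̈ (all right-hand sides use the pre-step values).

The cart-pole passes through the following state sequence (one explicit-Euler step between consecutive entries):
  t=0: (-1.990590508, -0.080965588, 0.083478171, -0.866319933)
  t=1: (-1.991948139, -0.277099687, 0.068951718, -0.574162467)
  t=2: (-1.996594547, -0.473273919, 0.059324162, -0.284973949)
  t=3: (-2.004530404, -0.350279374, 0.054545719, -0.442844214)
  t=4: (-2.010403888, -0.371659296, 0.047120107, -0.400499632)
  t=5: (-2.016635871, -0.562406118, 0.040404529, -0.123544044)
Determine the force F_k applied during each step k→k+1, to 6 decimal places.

F_0 = -13.261355 N
F_1 = -13.294744 N
F_2 = 8.682488 N
F_3 = -1.287177 N
F_4 = -12.981757 N

step 0→1:
  ẍ = (ẋ'−ẋ)/dt = (-0.277099687−-0.080965588)/0.016768 = -11.696929
  θ̈ = (θ̇'−θ̇)/dt = (-0.574162467−-0.866319933)/0.016768 = 17.423513
  sinθ=0.083381, cosθ=0.996518
  F = (M+m)·ẍ + m·l·cosθ·θ̈ − m·l·sinθ·θ̇² = -17.645694 + 4.400198 − 0.015859 = -13.261355
step 1→2:
  ẍ = (ẋ'−ẋ)/dt = (-0.473273919−-0.277099687)/0.016768 = -11.699322
  θ̈ = (θ̇'−θ̇)/dt = (-0.284973949−-0.574162467)/0.016768 = 17.246453
  sinθ=0.068897, cosθ=0.997624
  F = (M+m)·ẍ + m·l·cosθ·θ̈ − m·l·sinθ·θ̇² = -17.649305 + 4.360317 − 0.005756 = -13.294744
step 2→3:
  ẍ = (ẋ'−ẋ)/dt = (-0.350279374−-0.473273919)/0.016768 = 7.335075
  θ̈ = (θ̇'−θ̇)/dt = (-0.442844214−-0.284973949)/0.016768 = -9.414973
  sinθ=0.059289, cosθ=0.998241
  F = (M+m)·ẍ + m·l·cosθ·θ̈ − m·l·sinθ·θ̇² = 11.065511 + -2.381803 − 0.001220 = 8.682488
step 3→4:
  ẍ = (ẋ'−ẋ)/dt = (-0.371659296−-0.350279374)/0.016768 = -1.275043
  θ̈ = (θ̇'−θ̇)/dt = (-0.400499632−-0.442844214)/0.016768 = 2.525321
  sinθ=0.054519, cosθ=0.998513
  F = (M+m)·ẍ + m·l·cosθ·θ̈ − m·l·sinθ·θ̇² = -1.923498 + 0.639031 − 0.002710 = -1.287177
step 4→5:
  ẍ = (ẋ'−ẋ)/dt = (-0.562406118−-0.371659296)/0.016768 = -11.375645
  θ̈ = (θ̇'−θ̇)/dt = (-0.123544044−-0.400499632)/0.016768 = 16.516912
  sinθ=0.047103, cosθ=0.998890
  F = (M+m)·ẍ + m·l·cosθ·θ̈ − m·l·sinθ·θ̇² = -17.161014 + 4.181172 − 0.001915 = -12.981757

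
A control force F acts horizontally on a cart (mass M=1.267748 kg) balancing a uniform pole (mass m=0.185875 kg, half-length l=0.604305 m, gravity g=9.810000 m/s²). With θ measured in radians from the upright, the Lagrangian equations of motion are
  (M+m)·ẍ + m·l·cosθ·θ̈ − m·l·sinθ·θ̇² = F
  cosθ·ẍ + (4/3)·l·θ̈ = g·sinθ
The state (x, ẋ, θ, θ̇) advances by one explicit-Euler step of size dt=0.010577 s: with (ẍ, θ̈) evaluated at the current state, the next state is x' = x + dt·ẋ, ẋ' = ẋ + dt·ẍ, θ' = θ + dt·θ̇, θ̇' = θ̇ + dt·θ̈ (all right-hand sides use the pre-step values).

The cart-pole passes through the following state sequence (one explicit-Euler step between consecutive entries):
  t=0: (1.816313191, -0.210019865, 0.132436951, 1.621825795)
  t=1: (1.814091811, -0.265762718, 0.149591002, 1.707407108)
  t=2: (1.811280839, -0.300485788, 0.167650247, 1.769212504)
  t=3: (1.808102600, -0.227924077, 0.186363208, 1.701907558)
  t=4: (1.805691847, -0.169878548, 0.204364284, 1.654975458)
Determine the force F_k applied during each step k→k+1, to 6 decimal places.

step 0→1:
  ẍ = (ẋ'−ẋ)/dt = (-0.265762718−-0.210019865)/0.010577 = -5.270195
  θ̈ = (θ̇'−θ̇)/dt = (1.707407108−1.621825795)/0.010577 = 8.091265
  sinθ=0.132050, cosθ=0.991243
  F = (M+m)·ẍ + m·l·cosθ·θ̈ − m·l·sinθ·θ̇² = -7.660877 + 0.900894 − 0.039014 = -6.798997
step 1→2:
  ẍ = (ẋ'−ẋ)/dt = (-0.300485788−-0.265762718)/0.010577 = -3.282885
  θ̈ = (θ̇'−θ̇)/dt = (1.769212504−1.707407108)/0.010577 = 5.843377
  sinθ=0.149034, cosθ=0.988832
  F = (M+m)·ẍ + m·l·cosθ·θ̈ − m·l·sinθ·θ̇² = -4.772076 + 0.649028 − 0.048802 = -4.171850
step 2→3:
  ẍ = (ẋ'−ẋ)/dt = (-0.227924077−-0.300485788)/0.010577 = 6.860330
  θ̈ = (θ̇'−θ̇)/dt = (1.701907558−1.769212504)/0.010577 = -6.363330
  sinθ=0.166866, cosθ=0.985980
  F = (M+m)·ẍ + m·l·cosθ·θ̈ − m·l·sinθ·θ̇² = 9.972334 + -0.704741 − 0.058669 = 9.208924
step 3→4:
  ẍ = (ẋ'−ẋ)/dt = (-0.169878548−-0.227924077)/0.010577 = 5.487901
  θ̈ = (θ̇'−θ̇)/dt = (1.654975458−1.701907558)/0.010577 = -4.437184
  sinθ=0.185286, cosθ=0.982685
  F = (M+m)·ẍ + m·l·cosθ·θ̈ − m·l·sinθ·θ̇² = 7.977339 + -0.489777 − 0.060283 = 7.427279

F_0 = -6.798997 N
F_1 = -4.171850 N
F_2 = 9.208924 N
F_3 = 7.427279 N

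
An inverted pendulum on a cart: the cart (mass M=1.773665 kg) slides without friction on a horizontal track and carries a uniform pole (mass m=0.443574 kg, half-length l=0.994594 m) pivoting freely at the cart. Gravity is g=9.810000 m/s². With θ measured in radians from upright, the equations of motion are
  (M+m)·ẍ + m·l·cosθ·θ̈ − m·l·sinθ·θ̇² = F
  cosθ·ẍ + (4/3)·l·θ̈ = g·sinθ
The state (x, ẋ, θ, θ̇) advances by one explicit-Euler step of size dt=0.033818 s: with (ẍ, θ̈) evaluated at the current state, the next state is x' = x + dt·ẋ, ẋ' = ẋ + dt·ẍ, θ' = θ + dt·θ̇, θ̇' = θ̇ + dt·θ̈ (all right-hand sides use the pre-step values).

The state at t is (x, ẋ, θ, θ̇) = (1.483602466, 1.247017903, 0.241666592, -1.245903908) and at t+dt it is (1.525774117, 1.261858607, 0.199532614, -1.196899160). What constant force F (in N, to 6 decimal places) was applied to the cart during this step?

ẍ = (ẋ'−ẋ)/dt = (1.261858607−1.247017903)/0.033818 = 0.438840
θ̈ = (θ̇'−θ̇)/dt = (-1.196899160−-1.245903908)/0.033818 = 1.449073
sinθ=0.239321, cosθ=0.970940
F = (M+m)·ẍ + m·l·cosθ·θ̈ − m·l·sinθ·θ̇² = 0.973014 + 0.620719 − 0.163894 = 1.429839

F = 1.429839 N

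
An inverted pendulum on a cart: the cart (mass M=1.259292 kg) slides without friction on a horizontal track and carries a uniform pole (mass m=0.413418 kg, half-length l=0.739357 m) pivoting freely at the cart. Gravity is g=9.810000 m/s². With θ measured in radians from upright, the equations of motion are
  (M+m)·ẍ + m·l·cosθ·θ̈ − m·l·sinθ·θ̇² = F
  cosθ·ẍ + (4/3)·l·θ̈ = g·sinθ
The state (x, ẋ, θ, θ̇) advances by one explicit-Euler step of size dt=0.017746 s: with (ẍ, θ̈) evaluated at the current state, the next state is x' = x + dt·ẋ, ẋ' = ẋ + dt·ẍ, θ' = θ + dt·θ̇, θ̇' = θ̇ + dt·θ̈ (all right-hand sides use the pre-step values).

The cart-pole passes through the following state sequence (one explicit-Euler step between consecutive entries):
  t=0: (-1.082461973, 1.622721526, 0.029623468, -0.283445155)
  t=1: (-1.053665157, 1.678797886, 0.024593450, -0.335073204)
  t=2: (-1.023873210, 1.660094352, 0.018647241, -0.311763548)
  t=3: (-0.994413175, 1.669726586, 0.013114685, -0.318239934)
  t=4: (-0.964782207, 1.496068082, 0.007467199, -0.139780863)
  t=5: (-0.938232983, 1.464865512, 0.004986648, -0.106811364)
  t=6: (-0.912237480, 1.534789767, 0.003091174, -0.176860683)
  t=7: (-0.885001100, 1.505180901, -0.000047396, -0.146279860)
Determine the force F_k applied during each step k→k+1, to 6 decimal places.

step 0→1:
  ẍ = (ẋ'−ẋ)/dt = (1.678797886−1.622721526)/0.017746 = 3.159944
  θ̈ = (θ̇'−θ̇)/dt = (-0.335073204−-0.283445155)/0.017746 = -2.909278
  sinθ=0.029619, cosθ=0.999561
  F = (M+m)·ẍ + m·l·cosθ·θ̈ − m·l·sinθ·θ̇² = 5.285669 + -0.888870 − 0.000727 = 4.396072
step 1→2:
  ẍ = (ẋ'−ẋ)/dt = (1.660094352−1.678797886)/0.017746 = -1.053958
  θ̈ = (θ̇'−θ̇)/dt = (-0.311763548−-0.335073204)/0.017746 = 1.313516
  sinθ=0.024591, cosθ=0.999698
  F = (M+m)·ẍ + m·l·cosθ·θ̈ − m·l·sinθ·θ̇² = -1.762966 + 0.401372 − 0.000844 = -1.362437
step 2→3:
  ẍ = (ẋ'−ẋ)/dt = (1.669726586−1.660094352)/0.017746 = 0.542783
  θ̈ = (θ̇'−θ̇)/dt = (-0.318239934−-0.311763548)/0.017746 = -0.364949
  sinθ=0.018646, cosθ=0.999826
  F = (M+m)·ẍ + m·l·cosθ·θ̈ − m·l·sinθ·θ̇² = 0.907919 + -0.111532 − 0.000554 = 0.795833
step 3→4:
  ẍ = (ẋ'−ẋ)/dt = (1.496068082−1.669726586)/0.017746 = -9.785783
  θ̈ = (θ̇'−θ̇)/dt = (-0.139780863−-0.318239934)/0.017746 = 10.056298
  sinθ=0.013114, cosθ=0.999914
  F = (M+m)·ẍ + m·l·cosθ·θ̈ − m·l·sinθ·θ̇² = -16.368777 + 3.073579 − 0.000406 = -13.295604
step 4→5:
  ẍ = (ẋ'−ẋ)/dt = (1.464865512−1.496068082)/0.017746 = -1.758288
  θ̈ = (θ̇'−θ̇)/dt = (-0.106811364−-0.139780863)/0.017746 = 1.857855
  sinθ=0.007467, cosθ=0.999972
  F = (M+m)·ẍ + m·l·cosθ·θ̈ − m·l·sinθ·θ̇² = -2.941105 + 0.567863 − 0.000045 = -2.373287
step 5→6:
  ẍ = (ẋ'−ẋ)/dt = (1.534789767−1.464865512)/0.017746 = 3.940283
  θ̈ = (θ̇'−θ̇)/dt = (-0.176860683−-0.106811364)/0.017746 = -3.947330
  sinθ=0.004987, cosθ=0.999988
  F = (M+m)·ẍ + m·l·cosθ·θ̈ − m·l·sinθ·θ̇² = 6.590950 + -1.206540 − 0.000017 = 5.384393
step 6→7:
  ẍ = (ẋ'−ẋ)/dt = (1.505180901−1.534789767)/0.017746 = -1.668481
  θ̈ = (θ̇'−θ̇)/dt = (-0.146279860−-0.176860683)/0.017746 = 1.723252
  sinθ=0.003091, cosθ=0.999995
  F = (M+m)·ẍ + m·l·cosθ·θ̈ − m·l·sinθ·θ̇² = -2.790885 + 0.526733 − 0.000030 = -2.264182

F_0 = 4.396072 N
F_1 = -1.362437 N
F_2 = 0.795833 N
F_3 = -13.295604 N
F_4 = -2.373287 N
F_5 = 5.384393 N
F_6 = -2.264182 N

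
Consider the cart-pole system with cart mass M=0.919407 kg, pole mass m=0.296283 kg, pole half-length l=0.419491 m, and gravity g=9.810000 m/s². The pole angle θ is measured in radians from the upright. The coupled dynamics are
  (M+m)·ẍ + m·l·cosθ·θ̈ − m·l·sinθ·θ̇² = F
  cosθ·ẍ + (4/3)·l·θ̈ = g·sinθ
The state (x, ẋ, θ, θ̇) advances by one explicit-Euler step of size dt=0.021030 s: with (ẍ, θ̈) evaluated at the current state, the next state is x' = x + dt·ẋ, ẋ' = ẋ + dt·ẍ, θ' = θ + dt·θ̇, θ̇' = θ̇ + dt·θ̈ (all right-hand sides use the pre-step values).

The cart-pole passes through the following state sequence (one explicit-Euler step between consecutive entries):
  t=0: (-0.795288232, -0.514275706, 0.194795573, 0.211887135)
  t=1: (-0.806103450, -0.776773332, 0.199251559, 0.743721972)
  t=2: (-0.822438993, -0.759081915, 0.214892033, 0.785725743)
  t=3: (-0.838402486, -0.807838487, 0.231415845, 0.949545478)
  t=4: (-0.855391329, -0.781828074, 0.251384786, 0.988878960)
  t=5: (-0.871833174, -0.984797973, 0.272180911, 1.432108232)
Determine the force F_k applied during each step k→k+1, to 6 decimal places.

step 0→1:
  ẍ = (ẋ'−ẋ)/dt = (-0.776773332−-0.514275706)/0.021030 = -12.482055
  θ̈ = (θ̇'−θ̇)/dt = (0.743721972−0.211887135)/0.021030 = 25.289341
  sinθ=0.193566, cosθ=0.981087
  F = (M+m)·ẍ + m·l·cosθ·θ̈ − m·l·sinθ·θ̇² = -15.174310 + 3.083717 − 0.001080 = -12.091673
step 1→2:
  ẍ = (ẋ'−ẋ)/dt = (-0.759081915−-0.776773332)/0.021030 = 0.841247
  θ̈ = (θ̇'−θ̇)/dt = (0.785725743−0.743721972)/0.021030 = 1.997326
  sinθ=0.197936, cosθ=0.980215
  F = (M+m)·ẍ + m·l·cosθ·θ̈ − m·l·sinθ·θ̇² = 1.022695 + 0.243332 − 0.013607 = 1.252420
step 2→3:
  ẍ = (ẋ'−ẋ)/dt = (-0.807838487−-0.759081915)/0.021030 = -2.318429
  θ̈ = (θ̇'−θ̇)/dt = (0.949545478−0.785725743)/0.021030 = 7.789811
  sinθ=0.213242, cosθ=0.976999
  F = (M+m)·ẍ + m·l·cosθ·θ̈ − m·l·sinθ·θ̇² = -2.818491 + 0.945912 − 0.016362 = -1.888942
step 3→4:
  ẍ = (ẋ'−ẋ)/dt = (-0.781828074−-0.807838487)/0.021030 = 1.236824
  θ̈ = (θ̇'−θ̇)/dt = (0.988878960−0.949545478)/0.021030 = 1.870351
  sinθ=0.229356, cosθ=0.973343
  F = (M+m)·ẍ + m·l·cosθ·θ̈ − m·l·sinθ·θ̇² = 1.503595 + 0.226265 − 0.025702 = 1.704158
step 4→5:
  ẍ = (ẋ'−ẋ)/dt = (-0.984797973−-0.781828074)/0.021030 = -9.651445
  θ̈ = (θ̇'−θ̇)/dt = (1.432108232−0.988878960)/0.021030 = 21.076047
  sinθ=0.248745, cosθ=0.968569
  F = (M+m)·ẍ + m·l·cosθ·θ̈ − m·l·sinθ·θ̇² = -11.733166 + 2.537167 − 0.030232 = -9.226231

F_0 = -12.091673 N
F_1 = 1.252420 N
F_2 = -1.888942 N
F_3 = 1.704158 N
F_4 = -9.226231 N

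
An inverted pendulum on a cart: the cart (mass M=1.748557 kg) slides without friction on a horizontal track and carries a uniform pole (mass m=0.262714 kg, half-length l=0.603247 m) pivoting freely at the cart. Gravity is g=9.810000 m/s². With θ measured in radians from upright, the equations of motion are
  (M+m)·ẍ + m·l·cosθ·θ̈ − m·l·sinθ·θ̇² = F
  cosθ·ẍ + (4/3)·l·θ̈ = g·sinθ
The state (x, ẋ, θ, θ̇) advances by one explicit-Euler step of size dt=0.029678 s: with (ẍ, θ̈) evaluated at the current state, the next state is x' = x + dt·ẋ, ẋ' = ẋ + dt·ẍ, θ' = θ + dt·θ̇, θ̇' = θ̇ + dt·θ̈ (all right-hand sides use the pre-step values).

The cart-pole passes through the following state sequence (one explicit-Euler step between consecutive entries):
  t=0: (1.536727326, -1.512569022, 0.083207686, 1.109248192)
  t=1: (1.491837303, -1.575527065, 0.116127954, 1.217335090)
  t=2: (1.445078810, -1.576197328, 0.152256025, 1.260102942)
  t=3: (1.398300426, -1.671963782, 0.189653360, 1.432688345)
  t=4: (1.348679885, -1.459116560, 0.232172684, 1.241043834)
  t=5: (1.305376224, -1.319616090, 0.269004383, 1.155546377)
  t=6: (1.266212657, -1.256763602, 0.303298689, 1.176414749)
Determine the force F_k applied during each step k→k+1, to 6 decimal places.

F_0 = -3.707668 N
F_1 = 0.154208 N
F_2 = -5.617287 N
F_3 = 13.358243 N
F_4 = 8.953441 N
F_5 = 4.310686 N

step 0→1:
  ẍ = (ẋ'−ẋ)/dt = (-1.575527065−-1.512569022)/0.029678 = -2.121371
  θ̈ = (θ̇'−θ̇)/dt = (1.217335090−1.109248192)/0.029678 = 3.641987
  sinθ=0.083112, cosθ=0.996540
  F = (M+m)·ẍ + m·l·cosθ·θ̈ − m·l·sinθ·θ̇² = -4.266652 + 0.575190 − 0.016207 = -3.707668
step 1→2:
  ẍ = (ẋ'−ẋ)/dt = (-1.576197328−-1.575527065)/0.029678 = -0.022584
  θ̈ = (θ̇'−θ̇)/dt = (1.260102942−1.217335090)/0.029678 = 1.441062
  sinθ=0.115867, cosθ=0.993265
  F = (M+m)·ẍ + m·l·cosθ·θ̈ − m·l·sinθ·θ̇² = -0.045424 + 0.226843 − 0.027212 = 0.154208
step 2→3:
  ẍ = (ẋ'−ẋ)/dt = (-1.671963782−-1.576197328)/0.029678 = -3.226850
  θ̈ = (θ̇'−θ̇)/dt = (1.432688345−1.260102942)/0.029678 = 5.815264
  sinθ=0.151668, cosθ=0.988431
  F = (M+m)·ẍ + m·l·cosθ·θ̈ − m·l·sinθ·θ̇² = -6.490070 + 0.910950 − 0.038167 = -5.617287
step 3→4:
  ẍ = (ẋ'−ẋ)/dt = (-1.459116560−-1.671963782)/0.029678 = 7.171886
  θ̈ = (θ̇'−θ̇)/dt = (1.241043834−1.432688345)/0.029678 = -6.457460
  sinθ=0.188518, cosθ=0.982070
  F = (M+m)·ẍ + m·l·cosθ·θ̈ − m·l·sinθ·θ̇² = 14.424606 + -1.005038 − 0.061325 = 13.358243
step 4→5:
  ẍ = (ẋ'−ẋ)/dt = (-1.319616090−-1.459116560)/0.029678 = 4.700467
  θ̈ = (θ̇'−θ̇)/dt = (1.155546377−1.241043834)/0.029678 = -2.880836
  sinθ=0.230092, cosθ=0.973169
  F = (M+m)·ẍ + m·l·cosθ·θ̈ − m·l·sinθ·θ̇² = 9.453914 + -0.444309 − 0.056164 = 8.953441
step 5→6:
  ẍ = (ẋ'−ẋ)/dt = (-1.256763602−-1.319616090)/0.029678 = 2.117814
  θ̈ = (θ̇'−θ̇)/dt = (1.176414749−1.155546377)/0.029678 = 0.703160
  sinθ=0.265772, cosθ=0.964036
  F = (M+m)·ẍ + m·l·cosθ·θ̈ − m·l·sinθ·θ̇² = 4.259498 + 0.107430 − 0.056242 = 4.310686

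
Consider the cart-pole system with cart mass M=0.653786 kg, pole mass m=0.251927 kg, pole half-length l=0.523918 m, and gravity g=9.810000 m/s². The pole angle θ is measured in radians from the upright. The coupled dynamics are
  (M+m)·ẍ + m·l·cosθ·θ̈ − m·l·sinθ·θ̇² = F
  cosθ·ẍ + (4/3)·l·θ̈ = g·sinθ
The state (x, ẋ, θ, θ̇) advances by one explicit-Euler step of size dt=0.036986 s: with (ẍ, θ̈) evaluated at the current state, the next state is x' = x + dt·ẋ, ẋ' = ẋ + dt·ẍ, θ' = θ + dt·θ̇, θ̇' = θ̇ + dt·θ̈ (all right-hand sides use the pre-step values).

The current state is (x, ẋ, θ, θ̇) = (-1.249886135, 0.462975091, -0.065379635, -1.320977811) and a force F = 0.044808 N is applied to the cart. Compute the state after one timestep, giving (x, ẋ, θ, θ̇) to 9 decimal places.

sinθ=-0.065333067, cosθ=0.997863513
temp = (F + m·l·θ̇²·sinθ)/(M+m) = (0.044808 + -0.015047423)/0.905713 = 0.032858728
θ̈ = (g·sinθ − cosθ·temp)/(l·(4/3 − m·cos²θ/(M+m))) = -1.217284421
ẍ = temp − m·l·θ̈·cosθ/(M+m) = 0.209873960
Euler: x'=-1.249886135+0.036986·0.462975091=-1.232762538, ẋ'=0.462975091+0.036986·0.209873960=0.470737489
       θ'=-0.065379635+0.036986·-1.320977811=-0.114237320, θ̇'=-1.320977811+0.036986·-1.217284421=-1.366000293

(-1.232762538, 0.470737489, -0.114237320, -1.366000293)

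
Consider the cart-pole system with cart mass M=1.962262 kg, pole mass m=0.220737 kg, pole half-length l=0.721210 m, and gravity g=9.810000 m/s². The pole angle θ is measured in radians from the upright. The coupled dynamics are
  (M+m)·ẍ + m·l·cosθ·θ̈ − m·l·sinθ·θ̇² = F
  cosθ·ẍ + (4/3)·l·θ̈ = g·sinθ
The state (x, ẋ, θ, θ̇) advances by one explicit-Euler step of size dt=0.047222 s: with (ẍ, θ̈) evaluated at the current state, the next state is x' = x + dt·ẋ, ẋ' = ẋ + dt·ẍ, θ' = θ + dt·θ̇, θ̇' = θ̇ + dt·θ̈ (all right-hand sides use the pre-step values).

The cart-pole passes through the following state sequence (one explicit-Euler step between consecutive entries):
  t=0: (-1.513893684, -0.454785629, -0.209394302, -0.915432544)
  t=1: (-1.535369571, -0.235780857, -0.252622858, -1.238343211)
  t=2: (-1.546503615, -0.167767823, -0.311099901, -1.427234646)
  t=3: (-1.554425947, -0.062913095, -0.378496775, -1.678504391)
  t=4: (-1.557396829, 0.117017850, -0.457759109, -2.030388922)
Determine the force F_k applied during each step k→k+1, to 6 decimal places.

F_0 = 9.087141 N
F_1 = 2.588564 N
F_2 = 4.140102 N
F_3 = 7.381334 N

step 0→1:
  ẍ = (ẋ'−ẋ)/dt = (-0.235780857−-0.454785629)/0.047222 = 4.637770
  θ̈ = (θ̇'−θ̇)/dt = (-1.238343211−-0.915432544)/0.047222 = -6.838140
  sinθ=-0.207867, cosθ=0.978157
  F = (M+m)·ẍ + m·l·cosθ·θ̈ − m·l·sinθ·θ̇² = 10.124247 + -1.064838 − -0.027732 = 9.087141
step 1→2:
  ẍ = (ẋ'−ẋ)/dt = (-0.167767823−-0.235780857)/0.047222 = 1.440283
  θ̈ = (θ̇'−θ̇)/dt = (-1.427234646−-1.238343211)/0.047222 = -4.000073
  sinθ=-0.249944, cosθ=0.968260
  F = (M+m)·ẍ + m·l·cosθ·θ̈ − m·l·sinθ·θ̇² = 3.144136 + -0.616591 − -0.061019 = 2.588564
step 2→3:
  ẍ = (ẋ'−ẋ)/dt = (-0.062913095−-0.167767823)/0.047222 = 2.220464
  θ̈ = (θ̇'−θ̇)/dt = (-1.678504391−-1.427234646)/0.047222 = -5.321031
  sinθ=-0.306106, cosθ=0.951997
  F = (M+m)·ẍ + m·l·cosθ·θ̈ − m·l·sinθ·θ̇² = 4.847270 + -0.806433 − -0.099266 = 4.140102
step 3→4:
  ẍ = (ẋ'−ẋ)/dt = (0.117017850−-0.062913095)/0.047222 = 3.810320
  θ̈ = (θ̇'−θ̇)/dt = (-2.030388922−-1.678504391)/0.047222 = -7.451707
  sinθ=-0.369524, cosθ=0.929221
  F = (M+m)·ẍ + m·l·cosθ·θ̈ − m·l·sinθ·θ̇² = 8.317925 + -1.102330 − -0.165739 = 7.381334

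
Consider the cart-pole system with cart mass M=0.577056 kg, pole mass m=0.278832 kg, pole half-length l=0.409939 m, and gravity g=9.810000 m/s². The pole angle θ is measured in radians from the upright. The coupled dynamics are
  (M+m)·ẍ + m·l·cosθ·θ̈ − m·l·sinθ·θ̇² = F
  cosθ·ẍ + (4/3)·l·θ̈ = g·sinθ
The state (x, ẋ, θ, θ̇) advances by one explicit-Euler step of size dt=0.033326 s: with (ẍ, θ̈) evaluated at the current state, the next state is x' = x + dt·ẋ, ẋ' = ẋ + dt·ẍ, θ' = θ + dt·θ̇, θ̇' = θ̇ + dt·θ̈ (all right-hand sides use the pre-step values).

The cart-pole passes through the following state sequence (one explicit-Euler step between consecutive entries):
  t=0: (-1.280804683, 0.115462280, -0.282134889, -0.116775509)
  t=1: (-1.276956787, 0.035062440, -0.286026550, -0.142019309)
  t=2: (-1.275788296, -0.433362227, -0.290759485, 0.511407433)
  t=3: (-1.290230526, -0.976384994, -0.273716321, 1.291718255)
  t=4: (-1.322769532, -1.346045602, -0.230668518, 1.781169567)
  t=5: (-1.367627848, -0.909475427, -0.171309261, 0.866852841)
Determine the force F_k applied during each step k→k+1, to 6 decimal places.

F_0 = -2.147578 N
F_1 = -9.879447 N
F_2 = -11.373464 N
F_3 = -7.825914 N
F_4 = 8.242097 N

step 0→1:
  ẍ = (ẋ'−ẋ)/dt = (0.035062440−0.115462280)/0.033326 = -2.412526
  θ̈ = (θ̇'−θ̇)/dt = (-0.142019309−-0.116775509)/0.033326 = -0.757481
  sinθ=-0.278407, cosθ=0.960463
  F = (M+m)·ẍ + m·l·cosθ·θ̈ − m·l·sinθ·θ̇² = -2.064852 + -0.083160 − -0.000434 = -2.147578
step 1→2:
  ẍ = (ẋ'−ẋ)/dt = (-0.433362227−0.035062440)/0.033326 = -14.055832
  θ̈ = (θ̇'−θ̇)/dt = (0.511407433−-0.142019309)/0.033326 = 19.607116
  sinθ=-0.282142, cosθ=0.959373
  F = (M+m)·ẍ + m·l·cosθ·θ̈ − m·l·sinθ·θ̇² = -12.030218 + 2.150121 − -0.000650 = -9.879447
step 2→3:
  ẍ = (ẋ'−ẋ)/dt = (-0.976384994−-0.433362227)/0.033326 = -16.294268
  θ̈ = (θ̇'−θ̇)/dt = (1.291718255−0.511407433)/0.033326 = 23.414476
  sinθ=-0.286680, cosθ=0.958026
  F = (M+m)·ẍ + m·l·cosθ·θ̈ − m·l·sinθ·θ̇² = -13.946068 + 2.564034 − -0.008570 = -11.373464
step 3→4:
  ẍ = (ẋ'−ẋ)/dt = (-1.346045602−-0.976384994)/0.033326 = -11.092259
  θ̈ = (θ̇'−θ̇)/dt = (1.781169567−1.291718255)/0.033326 = 14.686770
  sinθ=-0.270311, cosθ=0.962773
  F = (M+m)·ẍ + m·l·cosθ·θ̈ − m·l·sinθ·θ̇² = -9.493731 + 1.616263 − -0.051554 = -7.825914
step 4→5:
  ẍ = (ẋ'−ẋ)/dt = (-0.909475427−-1.346045602)/0.033326 = 13.099987
  θ̈ = (θ̇'−θ̇)/dt = (0.866852841−1.781169567)/0.033326 = -27.435538
  sinθ=-0.228628, cosθ=0.973514
  F = (M+m)·ẍ + m·l·cosθ·θ̈ − m·l·sinθ·θ̇² = 11.212122 + -3.052934 − -0.082909 = 8.242097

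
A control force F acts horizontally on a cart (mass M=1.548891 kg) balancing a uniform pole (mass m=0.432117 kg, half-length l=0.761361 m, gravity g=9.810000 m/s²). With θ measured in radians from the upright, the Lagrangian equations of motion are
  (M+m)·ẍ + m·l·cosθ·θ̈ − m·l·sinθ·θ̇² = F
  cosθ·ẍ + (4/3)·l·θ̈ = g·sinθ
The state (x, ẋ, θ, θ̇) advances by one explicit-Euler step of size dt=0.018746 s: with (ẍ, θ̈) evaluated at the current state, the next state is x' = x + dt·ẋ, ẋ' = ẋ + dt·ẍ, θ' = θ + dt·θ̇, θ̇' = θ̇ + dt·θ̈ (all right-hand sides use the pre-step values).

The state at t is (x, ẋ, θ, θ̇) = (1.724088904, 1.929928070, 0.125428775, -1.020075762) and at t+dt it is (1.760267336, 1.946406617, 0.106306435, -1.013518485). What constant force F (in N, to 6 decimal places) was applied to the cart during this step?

ẍ = (ẋ'−ẋ)/dt = (1.946406617−1.929928070)/0.018746 = 0.879043
θ̈ = (θ̇'−θ̇)/dt = (-1.013518485−-1.020075762)/0.018746 = 0.349796
sinθ=0.125100, cosθ=0.992144
F = (M+m)·ẍ + m·l·cosθ·θ̈ − m·l·sinθ·θ̇² = 1.741392 + 0.114178 − 0.042827 = 1.812743

F = 1.812743 N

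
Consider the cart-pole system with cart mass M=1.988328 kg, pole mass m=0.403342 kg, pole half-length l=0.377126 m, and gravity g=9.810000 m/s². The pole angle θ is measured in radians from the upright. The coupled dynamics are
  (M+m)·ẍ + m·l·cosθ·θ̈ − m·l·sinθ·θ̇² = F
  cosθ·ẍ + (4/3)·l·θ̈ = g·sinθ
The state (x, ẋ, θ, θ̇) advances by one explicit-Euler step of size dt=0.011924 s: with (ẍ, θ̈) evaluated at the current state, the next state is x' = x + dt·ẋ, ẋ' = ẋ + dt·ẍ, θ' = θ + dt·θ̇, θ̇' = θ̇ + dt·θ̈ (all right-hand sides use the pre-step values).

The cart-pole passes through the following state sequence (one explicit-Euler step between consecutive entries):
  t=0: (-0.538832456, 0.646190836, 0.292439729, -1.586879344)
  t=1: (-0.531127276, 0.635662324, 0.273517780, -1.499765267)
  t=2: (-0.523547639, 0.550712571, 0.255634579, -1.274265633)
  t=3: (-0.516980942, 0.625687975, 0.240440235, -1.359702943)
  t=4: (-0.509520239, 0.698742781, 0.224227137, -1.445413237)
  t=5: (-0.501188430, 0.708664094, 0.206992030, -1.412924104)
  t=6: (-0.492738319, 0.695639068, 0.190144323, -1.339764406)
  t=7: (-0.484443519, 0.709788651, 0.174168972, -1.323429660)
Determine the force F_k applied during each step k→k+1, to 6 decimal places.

F_0 = -1.158090 N
F_1 = -14.361619 N
F_2 = 13.921345 N
F_3 = 13.524158 N
F_4 = 2.323395 N
F_5 = -1.761565 N
F_6 = 2.991087 N

step 0→1:
  ẍ = (ẋ'−ẋ)/dt = (0.635662324−0.646190836)/0.011924 = -0.882968
  θ̈ = (θ̇'−θ̇)/dt = (-1.499765267−-1.586879344)/0.011924 = 7.305776
  sinθ=0.288289, cosθ=0.957543
  F = (M+m)·ẍ + m·l·cosθ·θ̈ − m·l·sinθ·θ̇² = -2.111768 + 1.064106 − 0.110427 = -1.158090
step 1→2:
  ẍ = (ẋ'−ẋ)/dt = (0.550712571−0.635662324)/0.011924 = -7.124266
  θ̈ = (θ̇'−θ̇)/dt = (-1.274265633−-1.499765267)/0.011924 = 18.911408
  sinθ=0.270120, cosθ=0.962827
  F = (M+m)·ẍ + m·l·cosθ·θ̈ − m·l·sinθ·θ̇² = -17.038894 + 2.769695 − 0.092419 = -14.361619
step 2→3:
  ẍ = (ẋ'−ẋ)/dt = (0.625687975−0.550712571)/0.011924 = 6.287773
  θ̈ = (θ̇'−θ̇)/dt = (-1.359702943−-1.274265633)/0.011924 = -7.165155
  sinθ=0.252859, cosθ=0.967503
  F = (M+m)·ẍ + m·l·cosθ·θ̈ − m·l·sinθ·θ̇² = 15.038278 + -1.054479 − 0.062454 = 13.921345
step 3→4:
  ẍ = (ẋ'−ẋ)/dt = (0.698742781−0.625687975)/0.011924 = 6.126703
  θ̈ = (θ̇'−θ̇)/dt = (-1.445413237−-1.359702943)/0.011924 = -7.188049
  sinθ=0.238130, cosθ=0.971233
  F = (M+m)·ẍ + m·l·cosθ·θ̈ − m·l·sinθ·θ̇² = 14.653052 + -1.061927 − 0.066967 = 13.524158
step 4→5:
  ẍ = (ẋ'−ẋ)/dt = (0.708664094−0.698742781)/0.011924 = 0.832046
  θ̈ = (θ̇'−θ̇)/dt = (-1.412924104−-1.445413237)/0.011924 = 2.724684
  sinθ=0.222353, cosθ=0.974966
  F = (M+m)·ẍ + m·l·cosθ·θ̈ − m·l·sinθ·θ̇² = 1.989979 + 0.404078 − 0.070662 = 2.323395
step 5→6:
  ẍ = (ẋ'−ẋ)/dt = (0.695639068−0.708664094)/0.011924 = -1.092337
  θ̈ = (θ̇'−θ̇)/dt = (-1.339764406−-1.412924104)/0.011924 = 6.135500
  sinθ=0.205517, cosθ=0.978654
  F = (M+m)·ẍ + m·l·cosθ·θ̈ − m·l·sinθ·θ̇² = -2.612510 + 0.913353 − 0.062409 = -1.761565
step 6→7:
  ẍ = (ẋ'−ẋ)/dt = (0.709788651−0.695639068)/0.011924 = 1.186647
  θ̈ = (θ̇'−θ̇)/dt = (-1.323429660−-1.339764406)/0.011924 = 1.369905
  sinθ=0.189001, cosθ=0.981977
  F = (M+m)·ẍ + m·l·cosθ·θ̈ − m·l·sinθ·θ̇² = 2.838069 + 0.204622 − 0.051604 = 2.991087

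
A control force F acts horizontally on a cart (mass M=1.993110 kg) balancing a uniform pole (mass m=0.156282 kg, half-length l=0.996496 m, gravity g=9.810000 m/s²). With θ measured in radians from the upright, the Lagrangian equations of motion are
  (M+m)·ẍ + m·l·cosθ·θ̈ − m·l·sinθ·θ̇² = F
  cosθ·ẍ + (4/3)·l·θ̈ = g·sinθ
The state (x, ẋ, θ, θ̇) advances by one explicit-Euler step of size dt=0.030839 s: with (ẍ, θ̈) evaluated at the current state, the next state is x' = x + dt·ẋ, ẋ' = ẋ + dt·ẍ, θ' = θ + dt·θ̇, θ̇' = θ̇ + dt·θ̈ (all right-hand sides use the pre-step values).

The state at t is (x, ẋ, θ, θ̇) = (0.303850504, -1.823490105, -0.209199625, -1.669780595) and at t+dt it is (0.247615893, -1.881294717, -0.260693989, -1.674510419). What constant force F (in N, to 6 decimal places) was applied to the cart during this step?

ẍ = (ẋ'−ẋ)/dt = (-1.881294717−-1.823490105)/0.030839 = -1.874400
θ̈ = (θ̇'−θ̇)/dt = (-1.674510419−-1.669780595)/0.030839 = -0.153371
sinθ=-0.207677, cosθ=0.978197
F = (M+m)·ẍ + m·l·cosθ·θ̈ − m·l·sinθ·θ̇² = -4.028820 + -0.023364 − -0.090176 = -3.962008

F = -3.962008 N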